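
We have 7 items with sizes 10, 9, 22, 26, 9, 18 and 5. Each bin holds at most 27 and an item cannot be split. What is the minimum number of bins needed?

4

Total = 26 + 22 + 18 + 10 + 9 + 9 + 5 = 99.
Lower bound: ⌈99/27⌉ = 4 bins.
A packing using 4 bins:
  bin 1: 26 = 26
  bin 2: 22 + 5 = 27
  bin 3: 18 + 9 = 27
  bin 4: 10 + 9 = 19
This matches the lower bound, so 4 is optimal.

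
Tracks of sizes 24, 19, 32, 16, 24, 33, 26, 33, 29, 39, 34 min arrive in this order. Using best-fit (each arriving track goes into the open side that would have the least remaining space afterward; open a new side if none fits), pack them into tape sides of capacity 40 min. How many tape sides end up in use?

10

  24 → side 1 (new)  [load 24/40]
  19 → side 2 (new)  [load 19/40]
  32 → side 3 (new)  [load 32/40]
  16 → side 1  [load 40/40]
  24 → side 4 (new)  [load 24/40]
  33 → side 5 (new)  [load 33/40]
  26 → side 6 (new)  [load 26/40]
  33 → side 7 (new)  [load 33/40]
  29 → side 8 (new)  [load 29/40]
  39 → side 9 (new)  [load 39/40]
  34 → side 10 (new)  [load 34/40]
10 tape sides opened.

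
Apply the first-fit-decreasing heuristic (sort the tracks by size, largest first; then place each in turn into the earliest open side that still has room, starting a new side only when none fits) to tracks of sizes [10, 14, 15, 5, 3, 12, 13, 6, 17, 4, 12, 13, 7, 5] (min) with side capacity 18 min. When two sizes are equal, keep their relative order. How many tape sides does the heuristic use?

8

Sorted descending: 17, 15, 14, 13, 13, 12, 12, 10, 7, 6, 5, 5, 4, 3.
  17 → side 1 (new)  [load 17/18]
  15 → side 2 (new)  [load 15/18]
  14 → side 3 (new)  [load 14/18]
  13 → side 4 (new)  [load 13/18]
  13 → side 5 (new)  [load 13/18]
  12 → side 6 (new)  [load 12/18]
  12 → side 7 (new)  [load 12/18]
  10 → side 8 (new)  [load 10/18]
  7 → side 8  [load 17/18]
  6 → side 6  [load 18/18]
  5 → side 4  [load 18/18]
  5 → side 5  [load 18/18]
  4 → side 3  [load 18/18]
  3 → side 2  [load 18/18]
8 tape sides opened.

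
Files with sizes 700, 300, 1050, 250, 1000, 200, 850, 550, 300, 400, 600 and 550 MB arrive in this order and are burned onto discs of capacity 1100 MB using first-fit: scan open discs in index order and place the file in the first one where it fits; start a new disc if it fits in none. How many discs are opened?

  700 → disc 1 (new)  [load 700/1100]
  300 → disc 1  [load 1000/1100]
  1050 → disc 2 (new)  [load 1050/1100]
  250 → disc 3 (new)  [load 250/1100]
  1000 → disc 4 (new)  [load 1000/1100]
  200 → disc 3  [load 450/1100]
  850 → disc 5 (new)  [load 850/1100]
  550 → disc 3  [load 1000/1100]
  300 → disc 6 (new)  [load 300/1100]
  400 → disc 6  [load 700/1100]
  600 → disc 7 (new)  [load 600/1100]
  550 → disc 8 (new)  [load 550/1100]
8 discs opened.

8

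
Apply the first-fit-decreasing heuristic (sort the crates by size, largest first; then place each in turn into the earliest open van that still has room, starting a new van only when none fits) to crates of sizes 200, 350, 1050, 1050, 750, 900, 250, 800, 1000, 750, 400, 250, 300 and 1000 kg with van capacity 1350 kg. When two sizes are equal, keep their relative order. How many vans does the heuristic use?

Sorted descending: 1050, 1050, 1000, 1000, 900, 800, 750, 750, 400, 350, 300, 250, 250, 200.
  1050 → van 1 (new)  [load 1050/1350]
  1050 → van 2 (new)  [load 1050/1350]
  1000 → van 3 (new)  [load 1000/1350]
  1000 → van 4 (new)  [load 1000/1350]
  900 → van 5 (new)  [load 900/1350]
  800 → van 6 (new)  [load 800/1350]
  750 → van 7 (new)  [load 750/1350]
  750 → van 8 (new)  [load 750/1350]
  400 → van 5  [load 1300/1350]
  350 → van 3  [load 1350/1350]
  300 → van 1  [load 1350/1350]
  250 → van 2  [load 1300/1350]
  250 → van 4  [load 1250/1350]
  200 → van 6  [load 1000/1350]
8 vans opened.

8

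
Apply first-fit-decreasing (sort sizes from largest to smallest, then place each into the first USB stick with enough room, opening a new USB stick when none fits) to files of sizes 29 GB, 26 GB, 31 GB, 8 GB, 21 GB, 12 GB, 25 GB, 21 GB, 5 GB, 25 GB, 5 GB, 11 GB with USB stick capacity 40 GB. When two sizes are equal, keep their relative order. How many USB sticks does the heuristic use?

7

Sorted descending: 31, 29, 26, 25, 25, 21, 21, 12, 11, 8, 5, 5.
  31 → USB stick 1 (new)  [load 31/40]
  29 → USB stick 2 (new)  [load 29/40]
  26 → USB stick 3 (new)  [load 26/40]
  25 → USB stick 4 (new)  [load 25/40]
  25 → USB stick 5 (new)  [load 25/40]
  21 → USB stick 6 (new)  [load 21/40]
  21 → USB stick 7 (new)  [load 21/40]
  12 → USB stick 3  [load 38/40]
  11 → USB stick 2  [load 40/40]
  8 → USB stick 1  [load 39/40]
  5 → USB stick 4  [load 30/40]
  5 → USB stick 4  [load 35/40]
7 USB sticks opened.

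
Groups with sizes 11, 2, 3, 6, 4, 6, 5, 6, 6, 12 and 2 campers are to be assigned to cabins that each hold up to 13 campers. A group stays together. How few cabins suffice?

Total = 12 + 11 + 6 + 6 + 6 + 6 + 5 + 4 + 3 + 2 + 2 = 63 campers.
Lower bound: ⌈63/13⌉ = 5 cabins.
A packing using 5 cabins:
  cabin 1: 12 = 12
  cabin 2: 11 + 2 = 13
  cabin 3: 6 + 6 = 12
  cabin 4: 6 + 5 + 2 = 13
  cabin 5: 6 + 4 + 3 = 13
This matches the lower bound, so 5 is optimal.

5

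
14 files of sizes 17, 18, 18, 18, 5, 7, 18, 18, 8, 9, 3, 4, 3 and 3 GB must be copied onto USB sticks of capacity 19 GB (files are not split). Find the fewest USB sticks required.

9

Total = 18 + 18 + 18 + 18 + 18 + 17 + 9 + 8 + 7 + 5 + 4 + 3 + 3 + 3 = 149 GB.
Lower bound: ⌈149/19⌉ = 8 USB sticks.
A packing using 9 USB sticks:
  USB stick 1: 18 = 18
  USB stick 2: 18 = 18
  USB stick 3: 18 = 18
  USB stick 4: 18 = 18
  USB stick 5: 18 = 18
  USB stick 6: 17 = 17
  USB stick 7: 9 + 8 = 17
  USB stick 8: 7 + 5 + 4 + 3 = 19
  USB stick 9: 3 + 3 = 6
No arrangement into 8 USB sticks stays within capacity, so 9 is optimal.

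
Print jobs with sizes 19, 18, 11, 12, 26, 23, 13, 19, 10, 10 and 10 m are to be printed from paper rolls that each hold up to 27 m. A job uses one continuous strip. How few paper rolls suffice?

8

Total = 26 + 23 + 19 + 19 + 18 + 13 + 12 + 11 + 10 + 10 + 10 = 171 m.
Lower bound: ⌈171/27⌉ = 7 paper rolls.
A packing using 8 paper rolls:
  roll 1: 26 = 26
  roll 2: 23 = 23
  roll 3: 19 = 19
  roll 4: 19 = 19
  roll 5: 18 = 18
  roll 6: 13 + 12 = 25
  roll 7: 11 + 10 = 21
  roll 8: 10 + 10 = 20
No arrangement into 7 paper rolls stays within capacity, so 8 is optimal.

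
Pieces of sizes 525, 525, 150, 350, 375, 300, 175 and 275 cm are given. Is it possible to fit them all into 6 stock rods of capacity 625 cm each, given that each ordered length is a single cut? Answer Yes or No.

A valid assignment using 5 stock rods:
  stock rod 1: 525 = 525
  stock rod 2: 525 = 525
  stock rod 3: 375 + 175 = 550
  stock rod 4: 350 + 275 = 625
  stock rod 5: 300 + 150 = 450
That uses only 5 ≤ 6, so 6 stock rods are enough.

Yes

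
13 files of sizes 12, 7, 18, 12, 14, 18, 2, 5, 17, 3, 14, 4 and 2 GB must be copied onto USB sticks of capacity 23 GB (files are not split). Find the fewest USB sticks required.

Total = 18 + 18 + 17 + 14 + 14 + 12 + 12 + 7 + 5 + 4 + 3 + 2 + 2 = 128 GB.
Lower bound: ⌈128/23⌉ = 6 USB sticks.
Also, 7 files each exceed 23/2 GB, and no two of those can share a USB stick, so at least 7 USB sticks are needed.
A packing using 7 USB sticks:
  USB stick 1: 18 + 5 = 23
  USB stick 2: 18 + 4 = 22
  USB stick 3: 17 + 3 + 2 = 22
  USB stick 4: 14 + 7 + 2 = 23
  USB stick 5: 14 = 14
  USB stick 6: 12 = 12
  USB stick 7: 12 = 12
This matches the lower bound, so 7 is optimal.

7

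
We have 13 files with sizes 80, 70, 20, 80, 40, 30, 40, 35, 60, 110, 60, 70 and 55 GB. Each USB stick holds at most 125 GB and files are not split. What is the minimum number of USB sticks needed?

7

Total = 110 + 80 + 80 + 70 + 70 + 60 + 60 + 55 + 40 + 40 + 35 + 30 + 20 = 750 GB.
Lower bound: ⌈750/125⌉ = 6 USB sticks.
A packing using 7 USB sticks:
  USB stick 1: 110 = 110
  USB stick 2: 80 + 40 = 120
  USB stick 3: 80 + 40 = 120
  USB stick 4: 70 + 55 = 125
  USB stick 5: 70 + 35 + 20 = 125
  USB stick 6: 60 + 60 = 120
  USB stick 7: 30 = 30
No arrangement into 6 USB sticks stays within capacity, so 7 is optimal.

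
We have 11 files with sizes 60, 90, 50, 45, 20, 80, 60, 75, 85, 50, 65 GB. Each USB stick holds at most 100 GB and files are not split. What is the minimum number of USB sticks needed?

9

Total = 90 + 85 + 80 + 75 + 65 + 60 + 60 + 50 + 50 + 45 + 20 = 680 GB.
Lower bound: ⌈680/100⌉ = 7 USB sticks.
A packing using 9 USB sticks:
  USB stick 1: 90 = 90
  USB stick 2: 85 = 85
  USB stick 3: 80 + 20 = 100
  USB stick 4: 75 = 75
  USB stick 5: 65 = 65
  USB stick 6: 60 = 60
  USB stick 7: 60 = 60
  USB stick 8: 50 + 50 = 100
  USB stick 9: 45 = 45
No arrangement into 8 USB sticks stays within capacity, so 9 is optimal.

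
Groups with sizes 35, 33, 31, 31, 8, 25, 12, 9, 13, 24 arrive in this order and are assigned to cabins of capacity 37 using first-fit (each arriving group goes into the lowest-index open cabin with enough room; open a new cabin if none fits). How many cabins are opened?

  35 → cabin 1 (new)  [load 35/37]
  33 → cabin 2 (new)  [load 33/37]
  31 → cabin 3 (new)  [load 31/37]
  31 → cabin 4 (new)  [load 31/37]
  8 → cabin 5 (new)  [load 8/37]
  25 → cabin 5  [load 33/37]
  12 → cabin 6 (new)  [load 12/37]
  9 → cabin 6  [load 21/37]
  13 → cabin 6  [load 34/37]
  24 → cabin 7 (new)  [load 24/37]
7 cabins opened.

7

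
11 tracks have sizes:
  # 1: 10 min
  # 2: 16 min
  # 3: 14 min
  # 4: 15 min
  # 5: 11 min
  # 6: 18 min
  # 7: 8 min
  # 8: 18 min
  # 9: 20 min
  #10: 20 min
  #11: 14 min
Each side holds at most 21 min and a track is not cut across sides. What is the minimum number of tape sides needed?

Total = 20 + 20 + 18 + 18 + 16 + 15 + 14 + 14 + 11 + 10 + 8 = 164 min.
Lower bound: ⌈164/21⌉ = 8 tape sides.
Also, 9 tracks each exceed 21/2 min, and no two of those can share a side, so at least 9 tape sides are needed.
A packing using 10 tape sides:
  side 1: 20 = 20
  side 2: 20 = 20
  side 3: 18 = 18
  side 4: 18 = 18
  side 5: 16 = 16
  side 6: 15 = 15
  side 7: 14 = 14
  side 8: 14 = 14
  side 9: 11 + 10 = 21
  side 10: 8 = 8
No arrangement into 9 tape sides stays within capacity, so 10 is optimal.

10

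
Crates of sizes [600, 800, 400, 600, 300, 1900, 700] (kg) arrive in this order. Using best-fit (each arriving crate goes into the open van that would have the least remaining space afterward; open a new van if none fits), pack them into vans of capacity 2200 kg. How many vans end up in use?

3

  600 → van 1 (new)  [load 600/2200]
  800 → van 1  [load 1400/2200]
  400 → van 1  [load 1800/2200]
  600 → van 2 (new)  [load 600/2200]
  300 → van 1  [load 2100/2200]
  1900 → van 3 (new)  [load 1900/2200]
  700 → van 2  [load 1300/2200]
3 vans opened.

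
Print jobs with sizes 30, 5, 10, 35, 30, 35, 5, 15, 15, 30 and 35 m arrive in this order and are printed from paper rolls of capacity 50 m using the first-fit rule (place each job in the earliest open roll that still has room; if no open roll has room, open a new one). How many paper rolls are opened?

6

  30 → roll 1 (new)  [load 30/50]
  5 → roll 1  [load 35/50]
  10 → roll 1  [load 45/50]
  35 → roll 2 (new)  [load 35/50]
  30 → roll 3 (new)  [load 30/50]
  35 → roll 4 (new)  [load 35/50]
  5 → roll 1  [load 50/50]
  15 → roll 2  [load 50/50]
  15 → roll 3  [load 45/50]
  30 → roll 5 (new)  [load 30/50]
  35 → roll 6 (new)  [load 35/50]
6 paper rolls opened.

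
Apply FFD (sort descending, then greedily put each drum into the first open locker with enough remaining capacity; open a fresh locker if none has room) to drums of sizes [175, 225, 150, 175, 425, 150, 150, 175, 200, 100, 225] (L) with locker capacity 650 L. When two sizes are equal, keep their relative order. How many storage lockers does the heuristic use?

4

Sorted descending: 425, 225, 225, 200, 175, 175, 175, 150, 150, 150, 100.
  425 → locker 1 (new)  [load 425/650]
  225 → locker 1  [load 650/650]
  225 → locker 2 (new)  [load 225/650]
  200 → locker 2  [load 425/650]
  175 → locker 2  [load 600/650]
  175 → locker 3 (new)  [load 175/650]
  175 → locker 3  [load 350/650]
  150 → locker 3  [load 500/650]
  150 → locker 3  [load 650/650]
  150 → locker 4 (new)  [load 150/650]
  100 → locker 4  [load 250/650]
4 storage lockers opened.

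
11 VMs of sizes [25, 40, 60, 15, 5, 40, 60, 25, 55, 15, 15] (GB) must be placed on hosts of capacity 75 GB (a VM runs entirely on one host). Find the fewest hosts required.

5

Total = 60 + 60 + 55 + 40 + 40 + 25 + 25 + 15 + 15 + 15 + 5 = 355 GB.
Lower bound: ⌈355/75⌉ = 5 hosts.
A packing using 5 hosts:
  host 1: 60 + 15 = 75
  host 2: 60 + 15 = 75
  host 3: 55 + 15 + 5 = 75
  host 4: 40 + 25 = 65
  host 5: 40 + 25 = 65
This matches the lower bound, so 5 is optimal.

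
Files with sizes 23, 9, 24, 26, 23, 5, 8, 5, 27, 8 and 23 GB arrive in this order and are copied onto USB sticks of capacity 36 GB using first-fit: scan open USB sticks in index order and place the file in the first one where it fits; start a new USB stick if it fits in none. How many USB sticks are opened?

  23 → USB stick 1 (new)  [load 23/36]
  9 → USB stick 1  [load 32/36]
  24 → USB stick 2 (new)  [load 24/36]
  26 → USB stick 3 (new)  [load 26/36]
  23 → USB stick 4 (new)  [load 23/36]
  5 → USB stick 2  [load 29/36]
  8 → USB stick 3  [load 34/36]
  5 → USB stick 2  [load 34/36]
  27 → USB stick 5 (new)  [load 27/36]
  8 → USB stick 4  [load 31/36]
  23 → USB stick 6 (new)  [load 23/36]
6 USB sticks opened.

6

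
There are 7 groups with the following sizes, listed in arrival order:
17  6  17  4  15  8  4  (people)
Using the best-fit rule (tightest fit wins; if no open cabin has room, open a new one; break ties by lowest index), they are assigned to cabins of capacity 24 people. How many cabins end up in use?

4

  17 → cabin 1 (new)  [load 17/24]
  6 → cabin 1  [load 23/24]
  17 → cabin 2 (new)  [load 17/24]
  4 → cabin 2  [load 21/24]
  15 → cabin 3 (new)  [load 15/24]
  8 → cabin 3  [load 23/24]
  4 → cabin 4 (new)  [load 4/24]
4 cabins opened.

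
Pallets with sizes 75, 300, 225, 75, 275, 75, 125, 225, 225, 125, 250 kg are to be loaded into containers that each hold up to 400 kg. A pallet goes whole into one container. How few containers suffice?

6

Total = 300 + 275 + 250 + 225 + 225 + 225 + 125 + 125 + 75 + 75 + 75 = 1975 kg.
Lower bound: ⌈1975/400⌉ = 5 containers.
Also, 6 pallets each exceed 200 kg, and no two of those can share a container, so at least 6 containers are needed.
A packing using 6 containers:
  container 1: 300 + 75 = 375
  container 2: 275 + 125 = 400
  container 3: 250 + 125 = 375
  container 4: 225 + 75 + 75 = 375
  container 5: 225 = 225
  container 6: 225 = 225
This matches the lower bound, so 6 is optimal.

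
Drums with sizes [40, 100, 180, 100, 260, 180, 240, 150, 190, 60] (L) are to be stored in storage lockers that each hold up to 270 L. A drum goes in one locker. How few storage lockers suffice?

7

Total = 260 + 240 + 190 + 180 + 180 + 150 + 100 + 100 + 60 + 40 = 1500 L.
Lower bound: ⌈1500/270⌉ = 6 storage lockers.
A packing using 7 storage lockers:
  locker 1: 260 = 260
  locker 2: 240 = 240
  locker 3: 190 + 60 = 250
  locker 4: 180 + 40 = 220
  locker 5: 180 = 180
  locker 6: 150 + 100 = 250
  locker 7: 100 = 100
No arrangement into 6 storage lockers stays within capacity, so 7 is optimal.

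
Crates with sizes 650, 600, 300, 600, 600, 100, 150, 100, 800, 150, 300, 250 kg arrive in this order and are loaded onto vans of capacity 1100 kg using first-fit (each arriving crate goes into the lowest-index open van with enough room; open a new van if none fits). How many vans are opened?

  650 → van 1 (new)  [load 650/1100]
  600 → van 2 (new)  [load 600/1100]
  300 → van 1  [load 950/1100]
  600 → van 3 (new)  [load 600/1100]
  600 → van 4 (new)  [load 600/1100]
  100 → van 1  [load 1050/1100]
  150 → van 2  [load 750/1100]
  100 → van 2  [load 850/1100]
  800 → van 5 (new)  [load 800/1100]
  150 → van 2  [load 1000/1100]
  300 → van 3  [load 900/1100]
  250 → van 4  [load 850/1100]
5 vans opened.

5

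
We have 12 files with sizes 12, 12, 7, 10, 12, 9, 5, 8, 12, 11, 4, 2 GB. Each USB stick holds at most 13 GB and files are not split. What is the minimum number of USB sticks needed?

Total = 12 + 12 + 12 + 12 + 11 + 10 + 9 + 8 + 7 + 5 + 4 + 2 = 104 GB.
Lower bound: ⌈104/13⌉ = 8 USB sticks.
Also, 9 files each exceed 13/2 GB, and no two of those can share a USB stick, so at least 9 USB sticks are needed.
A packing using 9 USB sticks:
  USB stick 1: 12 = 12
  USB stick 2: 12 = 12
  USB stick 3: 12 = 12
  USB stick 4: 12 = 12
  USB stick 5: 11 + 2 = 13
  USB stick 6: 10 = 10
  USB stick 7: 9 + 4 = 13
  USB stick 8: 8 + 5 = 13
  USB stick 9: 7 = 7
This matches the lower bound, so 9 is optimal.

9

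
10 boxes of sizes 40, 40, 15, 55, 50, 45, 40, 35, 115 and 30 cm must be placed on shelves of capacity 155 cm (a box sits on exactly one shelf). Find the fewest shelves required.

3

Total = 115 + 55 + 50 + 45 + 40 + 40 + 40 + 35 + 30 + 15 = 465 cm.
Lower bound: ⌈465/155⌉ = 3 shelves.
A packing using 3 shelves:
  shelf 1: 115 + 40 = 155
  shelf 2: 55 + 50 + 35 + 15 = 155
  shelf 3: 45 + 40 + 40 + 30 = 155
This matches the lower bound, so 3 is optimal.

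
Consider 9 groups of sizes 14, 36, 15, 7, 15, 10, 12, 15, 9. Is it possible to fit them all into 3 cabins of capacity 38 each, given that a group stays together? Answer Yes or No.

No

Total = 133; ⌈133/38⌉ = 4.
At least 4 cabins are required, but only 3 are allowed.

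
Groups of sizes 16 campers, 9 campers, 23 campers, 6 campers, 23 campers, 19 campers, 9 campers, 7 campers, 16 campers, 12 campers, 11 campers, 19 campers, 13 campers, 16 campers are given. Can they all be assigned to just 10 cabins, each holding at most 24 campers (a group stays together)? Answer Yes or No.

A valid assignment using 10 cabins:
  cabin 1: 23 = 23
  cabin 2: 23 = 23
  cabin 3: 19 = 19
  cabin 4: 19 = 19
  cabin 5: 16 + 7 = 23
  cabin 6: 16 + 6 = 22
  cabin 7: 16 = 16
  cabin 8: 13 + 11 = 24
  cabin 9: 12 + 9 = 21
  cabin 10: 9 = 9
Every load is within 24 campers, so 10 cabins suffice.

Yes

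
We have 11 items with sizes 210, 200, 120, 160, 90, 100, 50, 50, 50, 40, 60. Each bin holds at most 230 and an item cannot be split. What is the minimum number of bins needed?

Total = 210 + 200 + 160 + 120 + 100 + 90 + 60 + 50 + 50 + 50 + 40 = 1130.
Lower bound: ⌈1130/230⌉ = 5 bins.
A packing using 6 bins:
  bin 1: 210 = 210
  bin 2: 200 = 200
  bin 3: 160 + 60 = 220
  bin 4: 120 + 100 = 220
  bin 5: 90 + 50 + 50 + 40 = 230
  bin 6: 50 = 50
No arrangement into 5 bins stays within capacity, so 6 is optimal.

6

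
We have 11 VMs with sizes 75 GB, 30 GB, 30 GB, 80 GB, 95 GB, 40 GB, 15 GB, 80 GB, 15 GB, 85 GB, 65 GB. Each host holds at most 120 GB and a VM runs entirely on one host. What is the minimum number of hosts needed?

Total = 95 + 85 + 80 + 80 + 75 + 65 + 40 + 30 + 30 + 15 + 15 = 610 GB.
Lower bound: ⌈610/120⌉ = 6 hosts.
A packing using 6 hosts:
  host 1: 95 + 15 = 110
  host 2: 85 + 30 = 115
  host 3: 80 + 40 = 120
  host 4: 80 + 30 = 110
  host 5: 75 + 15 = 90
  host 6: 65 = 65
This matches the lower bound, so 6 is optimal.

6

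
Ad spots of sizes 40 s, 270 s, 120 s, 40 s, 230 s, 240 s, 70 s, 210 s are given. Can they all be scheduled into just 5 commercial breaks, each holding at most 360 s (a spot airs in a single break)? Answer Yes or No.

Yes

A valid assignment using 4 commercial breaks:
  break 1: 270 + 70 = 340
  break 2: 240 + 120 = 360
  break 3: 230 + 40 + 40 = 310
  break 4: 210 = 210
That uses only 4 ≤ 5, so 5 commercial breaks are enough.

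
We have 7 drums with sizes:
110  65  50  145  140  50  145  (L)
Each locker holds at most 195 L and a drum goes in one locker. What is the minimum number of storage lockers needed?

4

Total = 145 + 145 + 140 + 110 + 65 + 50 + 50 = 705 L.
Lower bound: ⌈705/195⌉ = 4 storage lockers.
A packing using 4 storage lockers:
  locker 1: 145 + 50 = 195
  locker 2: 145 + 50 = 195
  locker 3: 140 = 140
  locker 4: 110 + 65 = 175
This matches the lower bound, so 4 is optimal.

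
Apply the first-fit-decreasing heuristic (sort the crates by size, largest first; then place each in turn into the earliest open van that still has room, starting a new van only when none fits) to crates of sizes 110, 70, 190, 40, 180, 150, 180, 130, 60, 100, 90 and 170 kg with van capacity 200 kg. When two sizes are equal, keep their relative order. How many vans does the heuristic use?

Sorted descending: 190, 180, 180, 170, 150, 130, 110, 100, 90, 70, 60, 40.
  190 → van 1 (new)  [load 190/200]
  180 → van 2 (new)  [load 180/200]
  180 → van 3 (new)  [load 180/200]
  170 → van 4 (new)  [load 170/200]
  150 → van 5 (new)  [load 150/200]
  130 → van 6 (new)  [load 130/200]
  110 → van 7 (new)  [load 110/200]
  100 → van 8 (new)  [load 100/200]
  90 → van 7  [load 200/200]
  70 → van 6  [load 200/200]
  60 → van 8  [load 160/200]
  40 → van 5  [load 190/200]
8 vans opened.

8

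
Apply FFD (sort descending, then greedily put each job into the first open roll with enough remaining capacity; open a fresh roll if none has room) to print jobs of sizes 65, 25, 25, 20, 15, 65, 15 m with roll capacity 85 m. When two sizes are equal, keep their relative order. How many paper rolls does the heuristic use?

3

Sorted descending: 65, 65, 25, 25, 20, 15, 15.
  65 → roll 1 (new)  [load 65/85]
  65 → roll 2 (new)  [load 65/85]
  25 → roll 3 (new)  [load 25/85]
  25 → roll 3  [load 50/85]
  20 → roll 1  [load 85/85]
  15 → roll 2  [load 80/85]
  15 → roll 3  [load 65/85]
3 paper rolls opened.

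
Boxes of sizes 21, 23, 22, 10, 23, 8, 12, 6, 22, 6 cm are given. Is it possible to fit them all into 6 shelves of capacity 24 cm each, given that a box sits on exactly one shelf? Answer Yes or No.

No

Total = 153 cm; ⌈153/24⌉ = 7.
At least 7 shelves are required, but only 6 are allowed.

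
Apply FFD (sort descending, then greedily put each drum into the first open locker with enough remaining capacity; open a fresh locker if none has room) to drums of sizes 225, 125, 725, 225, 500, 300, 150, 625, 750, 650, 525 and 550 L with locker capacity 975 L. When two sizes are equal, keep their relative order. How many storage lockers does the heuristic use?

7

Sorted descending: 750, 725, 650, 625, 550, 525, 500, 300, 225, 225, 150, 125.
  750 → locker 1 (new)  [load 750/975]
  725 → locker 2 (new)  [load 725/975]
  650 → locker 3 (new)  [load 650/975]
  625 → locker 4 (new)  [load 625/975]
  550 → locker 5 (new)  [load 550/975]
  525 → locker 6 (new)  [load 525/975]
  500 → locker 7 (new)  [load 500/975]
  300 → locker 3  [load 950/975]
  225 → locker 1  [load 975/975]
  225 → locker 2  [load 950/975]
  150 → locker 4  [load 775/975]
  125 → locker 4  [load 900/975]
7 storage lockers opened.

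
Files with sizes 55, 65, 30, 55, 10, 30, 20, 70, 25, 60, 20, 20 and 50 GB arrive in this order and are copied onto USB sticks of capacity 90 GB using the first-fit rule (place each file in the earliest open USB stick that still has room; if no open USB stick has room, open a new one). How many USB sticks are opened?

6

  55 → USB stick 1 (new)  [load 55/90]
  65 → USB stick 2 (new)  [load 65/90]
  30 → USB stick 1  [load 85/90]
  55 → USB stick 3 (new)  [load 55/90]
  10 → USB stick 2  [load 75/90]
  30 → USB stick 3  [load 85/90]
  20 → USB stick 4 (new)  [load 20/90]
  70 → USB stick 4  [load 90/90]
  25 → USB stick 5 (new)  [load 25/90]
  60 → USB stick 5  [load 85/90]
  20 → USB stick 6 (new)  [load 20/90]
  20 → USB stick 6  [load 40/90]
  50 → USB stick 6  [load 90/90]
6 USB sticks opened.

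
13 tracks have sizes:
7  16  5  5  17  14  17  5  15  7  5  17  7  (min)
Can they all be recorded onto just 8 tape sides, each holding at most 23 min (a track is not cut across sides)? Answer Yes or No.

Yes

A valid assignment using 7 tape sides:
  side 1: 17 + 5 = 22
  side 2: 17 + 5 = 22
  side 3: 17 + 5 = 22
  side 4: 16 + 7 = 23
  side 5: 15 + 7 = 22
  side 6: 14 + 7 = 21
  side 7: 5 = 5
That uses only 7 ≤ 8, so 8 tape sides are enough.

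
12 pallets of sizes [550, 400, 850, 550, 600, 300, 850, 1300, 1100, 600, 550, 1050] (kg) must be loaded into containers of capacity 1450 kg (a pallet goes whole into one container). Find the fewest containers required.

7

Total = 1300 + 1100 + 1050 + 850 + 850 + 600 + 600 + 550 + 550 + 550 + 400 + 300 = 8700 kg.
Lower bound: ⌈8700/1450⌉ = 6 containers.
A packing using 7 containers:
  container 1: 1300 = 1300
  container 2: 1100 + 300 = 1400
  container 3: 1050 + 400 = 1450
  container 4: 850 + 600 = 1450
  container 5: 850 + 600 = 1450
  container 6: 550 + 550 = 1100
  container 7: 550 = 550
No arrangement into 6 containers stays within capacity, so 7 is optimal.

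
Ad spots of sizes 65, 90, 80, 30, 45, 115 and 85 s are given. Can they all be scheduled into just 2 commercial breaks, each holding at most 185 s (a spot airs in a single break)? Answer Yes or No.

No

Total = 510 s; ⌈510/185⌉ = 3.
At least 3 commercial breaks are required, but only 2 are allowed.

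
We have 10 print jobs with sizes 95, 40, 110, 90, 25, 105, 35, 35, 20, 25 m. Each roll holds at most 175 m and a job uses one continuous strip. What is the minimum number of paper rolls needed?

4

Total = 110 + 105 + 95 + 90 + 40 + 35 + 35 + 25 + 25 + 20 = 580 m.
Lower bound: ⌈580/175⌉ = 4 paper rolls.
A packing using 4 paper rolls:
  roll 1: 110 + 40 + 25 = 175
  roll 2: 105 + 35 + 35 = 175
  roll 3: 95 + 25 + 20 = 140
  roll 4: 90 = 90
This matches the lower bound, so 4 is optimal.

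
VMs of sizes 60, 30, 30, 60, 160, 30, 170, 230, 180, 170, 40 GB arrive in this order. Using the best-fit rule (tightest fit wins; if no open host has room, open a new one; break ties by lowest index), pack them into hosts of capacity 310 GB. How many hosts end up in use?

6

  60 → host 1 (new)  [load 60/310]
  30 → host 1  [load 90/310]
  30 → host 1  [load 120/310]
  60 → host 1  [load 180/310]
  160 → host 2 (new)  [load 160/310]
  30 → host 1  [load 210/310]
  170 → host 3 (new)  [load 170/310]
  230 → host 4 (new)  [load 230/310]
  180 → host 5 (new)  [load 180/310]
  170 → host 6 (new)  [load 170/310]
  40 → host 4  [load 270/310]
6 hosts opened.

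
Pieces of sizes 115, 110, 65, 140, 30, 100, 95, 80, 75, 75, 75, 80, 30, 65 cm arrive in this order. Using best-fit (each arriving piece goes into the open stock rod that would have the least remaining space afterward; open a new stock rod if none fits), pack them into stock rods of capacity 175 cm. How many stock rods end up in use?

  115 → stock rod 1 (new)  [load 115/175]
  110 → stock rod 2 (new)  [load 110/175]
  65 → stock rod 2  [load 175/175]
  140 → stock rod 3 (new)  [load 140/175]
  30 → stock rod 3  [load 170/175]
  100 → stock rod 4 (new)  [load 100/175]
  95 → stock rod 5 (new)  [load 95/175]
  80 → stock rod 5  [load 175/175]
  75 → stock rod 4  [load 175/175]
  75 → stock rod 6 (new)  [load 75/175]
  75 → stock rod 6  [load 150/175]
  80 → stock rod 7 (new)  [load 80/175]
  30 → stock rod 1  [load 145/175]
  65 → stock rod 7  [load 145/175]
7 stock rods opened.

7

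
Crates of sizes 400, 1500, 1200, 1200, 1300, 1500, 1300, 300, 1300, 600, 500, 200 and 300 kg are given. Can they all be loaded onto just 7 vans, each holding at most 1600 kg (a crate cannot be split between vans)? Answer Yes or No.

No

Total = 11600 kg; ⌈11600/1600⌉ = 8.
At least 8 vans are required, but only 7 are allowed.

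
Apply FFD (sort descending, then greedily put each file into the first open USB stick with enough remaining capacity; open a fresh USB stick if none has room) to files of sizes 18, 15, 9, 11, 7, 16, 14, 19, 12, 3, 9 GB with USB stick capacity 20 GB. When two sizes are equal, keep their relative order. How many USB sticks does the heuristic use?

Sorted descending: 19, 18, 16, 15, 14, 12, 11, 9, 9, 7, 3.
  19 → USB stick 1 (new)  [load 19/20]
  18 → USB stick 2 (new)  [load 18/20]
  16 → USB stick 3 (new)  [load 16/20]
  15 → USB stick 4 (new)  [load 15/20]
  14 → USB stick 5 (new)  [load 14/20]
  12 → USB stick 6 (new)  [load 12/20]
  11 → USB stick 7 (new)  [load 11/20]
  9 → USB stick 7  [load 20/20]
  9 → USB stick 8 (new)  [load 9/20]
  7 → USB stick 6  [load 19/20]
  3 → USB stick 3  [load 19/20]
8 USB sticks opened.

8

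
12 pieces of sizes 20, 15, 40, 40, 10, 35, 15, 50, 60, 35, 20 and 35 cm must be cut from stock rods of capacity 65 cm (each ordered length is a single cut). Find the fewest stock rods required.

7

Total = 60 + 50 + 40 + 40 + 35 + 35 + 35 + 20 + 20 + 15 + 15 + 10 = 375 cm.
Lower bound: ⌈375/65⌉ = 6 stock rods.
Also, 7 pieces each exceed 65/2 cm, and no two of those can share a stock rod, so at least 7 stock rods are needed.
A packing using 7 stock rods:
  stock rod 1: 60 = 60
  stock rod 2: 50 + 15 = 65
  stock rod 3: 40 + 20 = 60
  stock rod 4: 40 + 20 = 60
  stock rod 5: 35 + 15 + 10 = 60
  stock rod 6: 35 = 35
  stock rod 7: 35 = 35
This matches the lower bound, so 7 is optimal.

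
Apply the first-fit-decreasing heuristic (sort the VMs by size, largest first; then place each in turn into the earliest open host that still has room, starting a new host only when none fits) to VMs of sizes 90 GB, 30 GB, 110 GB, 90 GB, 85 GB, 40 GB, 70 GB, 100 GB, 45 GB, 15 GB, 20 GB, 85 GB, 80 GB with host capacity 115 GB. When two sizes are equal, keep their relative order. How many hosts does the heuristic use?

9

Sorted descending: 110, 100, 90, 90, 85, 85, 80, 70, 45, 40, 30, 20, 15.
  110 → host 1 (new)  [load 110/115]
  100 → host 2 (new)  [load 100/115]
  90 → host 3 (new)  [load 90/115]
  90 → host 4 (new)  [load 90/115]
  85 → host 5 (new)  [load 85/115]
  85 → host 6 (new)  [load 85/115]
  80 → host 7 (new)  [load 80/115]
  70 → host 8 (new)  [load 70/115]
  45 → host 8  [load 115/115]
  40 → host 9 (new)  [load 40/115]
  30 → host 5  [load 115/115]
  20 → host 3  [load 110/115]
  15 → host 2  [load 115/115]
9 hosts opened.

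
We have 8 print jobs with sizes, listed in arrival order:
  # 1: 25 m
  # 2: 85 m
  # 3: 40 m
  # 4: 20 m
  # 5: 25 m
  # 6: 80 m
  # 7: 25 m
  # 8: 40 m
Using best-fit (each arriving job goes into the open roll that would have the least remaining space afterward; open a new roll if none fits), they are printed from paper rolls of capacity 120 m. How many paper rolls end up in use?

3

  25 → roll 1 (new)  [load 25/120]
  85 → roll 1  [load 110/120]
  40 → roll 2 (new)  [load 40/120]
  20 → roll 2  [load 60/120]
  25 → roll 2  [load 85/120]
  80 → roll 3 (new)  [load 80/120]
  25 → roll 2  [load 110/120]
  40 → roll 3  [load 120/120]
3 paper rolls opened.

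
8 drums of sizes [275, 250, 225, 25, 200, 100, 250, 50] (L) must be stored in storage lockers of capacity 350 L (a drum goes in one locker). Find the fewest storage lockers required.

Total = 275 + 250 + 250 + 225 + 200 + 100 + 50 + 25 = 1375 L.
Lower bound: ⌈1375/350⌉ = 4 storage lockers.
Also, 5 drums each exceed 175 L, and no two of those can share a locker, so at least 5 storage lockers are needed.
A packing using 5 storage lockers:
  locker 1: 275 + 50 + 25 = 350
  locker 2: 250 + 100 = 350
  locker 3: 250 = 250
  locker 4: 225 = 225
  locker 5: 200 = 200
This matches the lower bound, so 5 is optimal.

5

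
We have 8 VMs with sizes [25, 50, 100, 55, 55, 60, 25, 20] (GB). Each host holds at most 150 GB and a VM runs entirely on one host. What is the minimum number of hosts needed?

Total = 100 + 60 + 55 + 55 + 50 + 25 + 25 + 20 = 390 GB.
Lower bound: ⌈390/150⌉ = 3 hosts.
A packing using 3 hosts:
  host 1: 100 + 50 = 150
  host 2: 60 + 55 + 25 = 140
  host 3: 55 + 25 + 20 = 100
This matches the lower bound, so 3 is optimal.

3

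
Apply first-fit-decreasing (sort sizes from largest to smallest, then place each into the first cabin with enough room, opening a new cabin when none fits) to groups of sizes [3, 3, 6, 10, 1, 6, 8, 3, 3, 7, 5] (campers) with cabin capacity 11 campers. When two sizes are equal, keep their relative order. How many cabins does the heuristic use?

Sorted descending: 10, 8, 7, 6, 6, 5, 3, 3, 3, 3, 1.
  10 → cabin 1 (new)  [load 10/11]
  8 → cabin 2 (new)  [load 8/11]
  7 → cabin 3 (new)  [load 7/11]
  6 → cabin 4 (new)  [load 6/11]
  6 → cabin 5 (new)  [load 6/11]
  5 → cabin 4  [load 11/11]
  3 → cabin 2  [load 11/11]
  3 → cabin 3  [load 10/11]
  3 → cabin 5  [load 9/11]
  3 → cabin 6 (new)  [load 3/11]
  1 → cabin 1  [load 11/11]
6 cabins opened.

6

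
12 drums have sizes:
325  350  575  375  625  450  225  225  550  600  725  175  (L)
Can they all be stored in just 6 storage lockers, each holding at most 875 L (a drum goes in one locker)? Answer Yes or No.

Total = 5200 L; ⌈5200/875⌉ = 6.
The bound of 6 does not rule out 6, but exhaustive search shows no assignment into 6 storage lockers of capacity 875 L exists — the minimum is 7.

No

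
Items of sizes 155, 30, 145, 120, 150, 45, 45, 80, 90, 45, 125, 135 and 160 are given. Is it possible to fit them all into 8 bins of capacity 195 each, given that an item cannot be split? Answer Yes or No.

A valid assignment using 8 bins:
  bin 1: 160 + 30 = 190
  bin 2: 155 = 155
  bin 3: 150 + 45 = 195
  bin 4: 145 + 45 = 190
  bin 5: 135 + 45 = 180
  bin 6: 125 = 125
  bin 7: 120 = 120
  bin 8: 90 + 80 = 170
Every load is within 195, so 8 bins suffice.

Yes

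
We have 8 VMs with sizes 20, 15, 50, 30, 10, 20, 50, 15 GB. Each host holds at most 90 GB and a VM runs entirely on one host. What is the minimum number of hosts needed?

3

Total = 50 + 50 + 30 + 20 + 20 + 15 + 15 + 10 = 210 GB.
Lower bound: ⌈210/90⌉ = 3 hosts.
A packing using 3 hosts:
  host 1: 50 + 30 + 10 = 90
  host 2: 50 + 20 + 20 = 90
  host 3: 15 + 15 = 30
This matches the lower bound, so 3 is optimal.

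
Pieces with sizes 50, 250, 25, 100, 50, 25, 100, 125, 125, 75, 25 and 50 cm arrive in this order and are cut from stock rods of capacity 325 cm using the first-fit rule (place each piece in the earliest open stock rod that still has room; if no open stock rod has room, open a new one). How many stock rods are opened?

4

  50 → stock rod 1 (new)  [load 50/325]
  250 → stock rod 1  [load 300/325]
  25 → stock rod 1  [load 325/325]
  100 → stock rod 2 (new)  [load 100/325]
  50 → stock rod 2  [load 150/325]
  25 → stock rod 2  [load 175/325]
  100 → stock rod 2  [load 275/325]
  125 → stock rod 3 (new)  [load 125/325]
  125 → stock rod 3  [load 250/325]
  75 → stock rod 3  [load 325/325]
  25 → stock rod 2  [load 300/325]
  50 → stock rod 4 (new)  [load 50/325]
4 stock rods opened.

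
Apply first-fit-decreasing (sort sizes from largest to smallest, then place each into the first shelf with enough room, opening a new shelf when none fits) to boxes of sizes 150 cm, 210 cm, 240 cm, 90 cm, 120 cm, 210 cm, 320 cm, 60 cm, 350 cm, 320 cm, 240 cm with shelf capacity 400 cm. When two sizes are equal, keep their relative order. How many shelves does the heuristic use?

Sorted descending: 350, 320, 320, 240, 240, 210, 210, 150, 120, 90, 60.
  350 → shelf 1 (new)  [load 350/400]
  320 → shelf 2 (new)  [load 320/400]
  320 → shelf 3 (new)  [load 320/400]
  240 → shelf 4 (new)  [load 240/400]
  240 → shelf 5 (new)  [load 240/400]
  210 → shelf 6 (new)  [load 210/400]
  210 → shelf 7 (new)  [load 210/400]
  150 → shelf 4  [load 390/400]
  120 → shelf 5  [load 360/400]
  90 → shelf 6  [load 300/400]
  60 → shelf 2  [load 380/400]
7 shelves opened.

7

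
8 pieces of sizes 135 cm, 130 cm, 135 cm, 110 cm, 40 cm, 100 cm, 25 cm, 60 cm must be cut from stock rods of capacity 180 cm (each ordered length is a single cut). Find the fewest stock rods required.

Total = 135 + 135 + 130 + 110 + 100 + 60 + 40 + 25 = 735 cm.
Lower bound: ⌈735/180⌉ = 5 stock rods.
A packing using 5 stock rods:
  stock rod 1: 135 + 40 = 175
  stock rod 2: 135 + 25 = 160
  stock rod 3: 130 = 130
  stock rod 4: 110 + 60 = 170
  stock rod 5: 100 = 100
This matches the lower bound, so 5 is optimal.

5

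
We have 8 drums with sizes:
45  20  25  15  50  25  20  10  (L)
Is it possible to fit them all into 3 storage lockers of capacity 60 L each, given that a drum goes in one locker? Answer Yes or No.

No

Total = 210 L; ⌈210/60⌉ = 4.
At least 4 storage lockers are required, but only 3 are allowed.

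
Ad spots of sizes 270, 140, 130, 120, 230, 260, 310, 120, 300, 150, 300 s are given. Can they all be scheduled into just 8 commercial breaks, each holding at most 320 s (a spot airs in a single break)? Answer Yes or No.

No

Total = 2330 s; ⌈2330/320⌉ = 8.
The bound of 8 does not rule out 8, but exhaustive search shows no assignment into 8 commercial breaks of capacity 320 s exists — the minimum is 9.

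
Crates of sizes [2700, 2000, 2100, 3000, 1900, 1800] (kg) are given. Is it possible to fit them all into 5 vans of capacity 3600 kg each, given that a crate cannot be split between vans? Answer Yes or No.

Total = 13500 kg; ⌈13500/3600⌉ = 4.
5 crates each exceed half the capacity and cannot share a van, forcing at least 5 vans.
The bound of 5 does not rule out 5, but exhaustive search shows no assignment into 5 vans of capacity 3600 kg exists — the minimum is 6.

No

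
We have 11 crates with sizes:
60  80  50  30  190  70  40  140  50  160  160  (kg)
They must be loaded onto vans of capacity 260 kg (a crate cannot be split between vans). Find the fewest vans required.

Total = 190 + 160 + 160 + 140 + 80 + 70 + 60 + 50 + 50 + 40 + 30 = 1030 kg.
Lower bound: ⌈1030/260⌉ = 4 vans.
A packing using 4 vans:
  van 1: 190 + 70 = 260
  van 2: 160 + 60 + 40 = 260
  van 3: 160 + 50 + 50 = 260
  van 4: 140 + 80 + 30 = 250
This matches the lower bound, so 4 is optimal.

4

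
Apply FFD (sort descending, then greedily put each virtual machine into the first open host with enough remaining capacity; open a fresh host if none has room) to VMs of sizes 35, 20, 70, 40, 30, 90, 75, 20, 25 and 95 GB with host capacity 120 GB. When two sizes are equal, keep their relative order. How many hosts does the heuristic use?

Sorted descending: 95, 90, 75, 70, 40, 35, 30, 25, 20, 20.
  95 → host 1 (new)  [load 95/120]
  90 → host 2 (new)  [load 90/120]
  75 → host 3 (new)  [load 75/120]
  70 → host 4 (new)  [load 70/120]
  40 → host 3  [load 115/120]
  35 → host 4  [load 105/120]
  30 → host 2  [load 120/120]
  25 → host 1  [load 120/120]
  20 → host 5 (new)  [load 20/120]
  20 → host 5  [load 40/120]
5 hosts opened.

5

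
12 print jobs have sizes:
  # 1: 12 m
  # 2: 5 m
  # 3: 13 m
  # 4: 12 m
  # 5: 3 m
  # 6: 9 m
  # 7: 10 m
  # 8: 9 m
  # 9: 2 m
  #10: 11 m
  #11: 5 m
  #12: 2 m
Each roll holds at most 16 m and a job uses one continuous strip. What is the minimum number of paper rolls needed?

Total = 13 + 12 + 12 + 11 + 10 + 9 + 9 + 5 + 5 + 3 + 2 + 2 = 93 m.
Lower bound: ⌈93/16⌉ = 6 paper rolls.
Also, 7 print jobs each exceed 8 m, and no two of those can share a roll, so at least 7 paper rolls are needed.
A packing using 7 paper rolls:
  roll 1: 13 + 3 = 16
  roll 2: 12 + 2 + 2 = 16
  roll 3: 12 = 12
  roll 4: 11 + 5 = 16
  roll 5: 10 + 5 = 15
  roll 6: 9 = 9
  roll 7: 9 = 9
This matches the lower bound, so 7 is optimal.

7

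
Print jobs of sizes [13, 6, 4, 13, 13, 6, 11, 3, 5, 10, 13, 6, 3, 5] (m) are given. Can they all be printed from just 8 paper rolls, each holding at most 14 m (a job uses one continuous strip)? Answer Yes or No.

Total = 111 m; ⌈111/14⌉ = 8.
The bound of 8 does not rule out 8, but exhaustive search shows no assignment into 8 paper rolls of capacity 14 m exists — the minimum is 9.

No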